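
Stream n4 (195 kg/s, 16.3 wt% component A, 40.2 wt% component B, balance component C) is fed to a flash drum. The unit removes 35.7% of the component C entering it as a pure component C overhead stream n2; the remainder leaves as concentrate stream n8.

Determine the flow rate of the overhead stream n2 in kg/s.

component C entering = 195×0.435 = 84.825 kg/s; overhead removed = 0.357×84.825 = 30.283 kg/s.

30.28 kg/s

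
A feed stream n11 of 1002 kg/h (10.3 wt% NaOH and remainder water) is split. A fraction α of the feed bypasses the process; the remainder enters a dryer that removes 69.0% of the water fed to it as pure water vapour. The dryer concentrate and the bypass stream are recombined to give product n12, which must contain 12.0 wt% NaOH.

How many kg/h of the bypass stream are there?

All 1002×0.103 = 103.21 kg/h of NaOH reaches n12, so n12 = 103.21/0.120 = 860.05 kg/h and vapour = 141.95 kg/h.
The evaporator receives (1−α)·1002 of feed at 0.897 water and removes 0.690 of that water:
0.690×0.897×(1−α)×1002 = 141.95
(1−α) = 141.95/620.17 = 0.2289;  α = 0.7711.
Bypass flow = 0.7711×1002 = 772.65 kg/h.

772.7 kg/h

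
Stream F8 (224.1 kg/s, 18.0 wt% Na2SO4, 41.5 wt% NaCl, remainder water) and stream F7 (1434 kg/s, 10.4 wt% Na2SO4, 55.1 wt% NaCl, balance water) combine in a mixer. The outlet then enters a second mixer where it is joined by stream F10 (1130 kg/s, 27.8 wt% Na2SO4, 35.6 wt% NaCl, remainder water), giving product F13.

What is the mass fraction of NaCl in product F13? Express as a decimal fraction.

Overall, product flow = 2788.1 kg/s.
NaCl in = 224.1×0.415 + 1434×0.551 + 1130×0.356 = 1285.4 kg/s.
NaCl fraction in F13 = 0.461.

0.461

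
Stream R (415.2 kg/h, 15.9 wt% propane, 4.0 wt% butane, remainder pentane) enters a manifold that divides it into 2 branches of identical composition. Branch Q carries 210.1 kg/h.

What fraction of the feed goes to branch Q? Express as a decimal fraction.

0.506

Fraction to Q = 210.1/415.2 = 0.5060.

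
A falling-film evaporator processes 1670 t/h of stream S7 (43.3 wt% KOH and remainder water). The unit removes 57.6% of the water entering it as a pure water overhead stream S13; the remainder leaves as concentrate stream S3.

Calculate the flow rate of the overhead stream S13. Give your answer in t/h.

water entering = 1670×0.567 = 946.89 t/h; overhead removed = 0.576×946.89 = 545.41 t/h.

545.4 t/h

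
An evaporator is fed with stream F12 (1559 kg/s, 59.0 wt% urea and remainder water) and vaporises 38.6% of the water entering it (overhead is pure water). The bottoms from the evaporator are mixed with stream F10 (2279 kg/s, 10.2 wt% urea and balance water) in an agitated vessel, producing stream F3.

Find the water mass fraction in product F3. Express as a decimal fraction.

0.679

Vapour removed = 0.386×0.410×1559 = 246.73 kg/s; concentrate = 1312.3 kg/s.
water reaching the mixer = 392.46 (from concentrate) + 2279×0.898 = 2439 kg/s.
Product flow = 1312.3 + 2279 = 3591.3 kg/s; water fraction = 0.679.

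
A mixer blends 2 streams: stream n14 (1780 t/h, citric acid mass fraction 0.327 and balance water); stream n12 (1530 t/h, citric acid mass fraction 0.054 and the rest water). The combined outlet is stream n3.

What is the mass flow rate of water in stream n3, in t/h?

2645 t/h

water out = water in = 1780×0.673 + 1530×0.946 = 2645.3 t/h.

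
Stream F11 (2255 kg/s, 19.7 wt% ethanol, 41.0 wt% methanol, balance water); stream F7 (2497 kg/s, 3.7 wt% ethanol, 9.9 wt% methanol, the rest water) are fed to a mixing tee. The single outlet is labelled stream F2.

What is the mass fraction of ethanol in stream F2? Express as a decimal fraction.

0.1129

Total flow out = 2255 + 2497 = 4752 kg/s.
ethanol in = 2255×0.197 + 2497×0.037 = 536.62 kg/s.
ethanol mass fraction in F2 = 536.62/4752 = 0.1129.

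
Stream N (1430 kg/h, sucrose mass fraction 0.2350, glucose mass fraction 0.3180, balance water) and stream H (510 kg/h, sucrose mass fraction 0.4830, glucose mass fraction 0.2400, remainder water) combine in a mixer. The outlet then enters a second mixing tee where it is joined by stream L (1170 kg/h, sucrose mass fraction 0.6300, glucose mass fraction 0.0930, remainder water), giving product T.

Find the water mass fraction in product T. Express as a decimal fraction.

Overall, product flow = 3110 kg/h.
water in = 1430×0.447 + 510×0.277 + 1170×0.277 = 1104.6 kg/h.
water fraction in T = 0.3552.

0.3552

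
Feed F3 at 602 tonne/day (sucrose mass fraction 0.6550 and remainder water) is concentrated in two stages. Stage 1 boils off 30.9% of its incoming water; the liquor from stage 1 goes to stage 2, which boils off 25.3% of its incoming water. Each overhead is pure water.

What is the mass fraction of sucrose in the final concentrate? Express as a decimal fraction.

0.7862

water in feed = 602×0.345 = 207.69 tonne/day.
After stage 1: water left = (1−0.309)×207.69 = 143.51; stream total = 537.82 tonne/day.
After stage 2: water left = (1−0.253)×143.51 = 107.2; final concentrate = 501.51 tonne/day.
sucrose fraction = 394.31/501.51 = 0.7862.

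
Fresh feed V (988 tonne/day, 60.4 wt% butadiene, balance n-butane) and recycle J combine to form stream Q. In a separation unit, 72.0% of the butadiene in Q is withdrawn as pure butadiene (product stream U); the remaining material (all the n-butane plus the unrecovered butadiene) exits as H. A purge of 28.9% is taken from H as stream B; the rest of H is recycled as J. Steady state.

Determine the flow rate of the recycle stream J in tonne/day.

1111 tonne/day

n-butane enters only via V and leaves only via the purge: 988×0.396 = 0.289×(n-butane in H), and the separation unit passes all n-butane, so n-butane in Q = n-butane in H = 1353.8 tonne/day.
butadiene in Q: m_A = 988×0.604 + (1−0.289)·(1−0.720)·m_A, so m_A = 596.75/0.8009 = 745.08 tonne/day.
H = (1−0.720)×745.08 + 1353.8 = 1562.4 tonne/day.
Recycle J = (1−0.289)×1562.4 = 1110.9 tonne/day.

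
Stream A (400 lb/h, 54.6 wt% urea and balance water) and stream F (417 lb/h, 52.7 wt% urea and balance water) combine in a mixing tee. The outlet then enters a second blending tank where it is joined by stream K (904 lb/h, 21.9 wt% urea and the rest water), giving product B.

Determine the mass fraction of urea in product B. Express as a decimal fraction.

Overall, product flow = 1721 lb/h.
urea in = 400×0.546 + 417×0.527 + 904×0.219 = 636.13 lb/h.
urea fraction in B = 0.370.

0.370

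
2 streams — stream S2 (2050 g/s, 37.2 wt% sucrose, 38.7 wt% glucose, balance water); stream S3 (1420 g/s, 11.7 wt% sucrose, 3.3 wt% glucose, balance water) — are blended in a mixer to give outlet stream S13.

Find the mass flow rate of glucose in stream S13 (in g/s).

glucose out = glucose in = 2050×0.387 + 1420×0.033 = 840.21 g/s.

840.2 g/s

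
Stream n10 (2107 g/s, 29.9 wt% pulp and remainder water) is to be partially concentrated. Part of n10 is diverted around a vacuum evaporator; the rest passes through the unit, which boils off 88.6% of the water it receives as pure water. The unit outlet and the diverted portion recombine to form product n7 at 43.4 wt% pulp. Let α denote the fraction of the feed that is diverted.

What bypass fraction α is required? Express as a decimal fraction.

0.499

All 2107×0.299 = 629.99 g/s of pulp reaches n7, so n7 = 629.99/0.434 = 1451.6 g/s and vapour = 655.4 g/s.
The evaporator receives (1−α)·2107 of feed at 0.701 water and removes 0.886 of that water:
0.886×0.701×(1−α)×2107 = 655.4
(1−α) = 655.4/1308.6 = 0.5008;  α = 0.4992.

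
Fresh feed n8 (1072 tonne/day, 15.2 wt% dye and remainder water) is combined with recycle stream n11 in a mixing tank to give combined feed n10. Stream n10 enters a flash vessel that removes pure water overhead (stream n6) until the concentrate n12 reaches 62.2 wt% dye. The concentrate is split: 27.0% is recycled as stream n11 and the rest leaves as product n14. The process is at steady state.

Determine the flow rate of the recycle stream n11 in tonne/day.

Overall dye balance (none leaves overhead): dye in fresh feed = dye in product, i.e. 1072×0.152 = (1−0.270)·n12·0.622.
n12 = 162.94/(0.622×0.730) = 358.86 tonne/day.
Recycle n11 = 0.270×358.86 = 96.892 tonne/day.

96.89 tonne/day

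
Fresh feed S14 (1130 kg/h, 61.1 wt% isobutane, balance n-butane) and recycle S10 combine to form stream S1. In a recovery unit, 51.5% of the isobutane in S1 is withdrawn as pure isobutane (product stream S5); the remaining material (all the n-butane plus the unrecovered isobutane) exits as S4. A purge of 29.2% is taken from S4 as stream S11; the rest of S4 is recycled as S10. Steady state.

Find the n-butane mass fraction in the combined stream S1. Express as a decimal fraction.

n-butane enters only via S14 and leaves only via the purge: 1130×0.389 = 0.292×(n-butane in S4), and the recovery unit passes all n-butane, so n-butane in S1 = n-butane in S4 = 1505.4 kg/h.
isobutane in S1: m_A = 1130×0.611 + (1−0.292)·(1−0.515)·m_A, so m_A = 690.43/0.6566 = 1051.5 kg/h.
S1 = 1051.5 + 1505.4 = 2556.9 kg/h.
n-butane fraction in S1 = 1505.4/2556.9 = 0.589.

0.589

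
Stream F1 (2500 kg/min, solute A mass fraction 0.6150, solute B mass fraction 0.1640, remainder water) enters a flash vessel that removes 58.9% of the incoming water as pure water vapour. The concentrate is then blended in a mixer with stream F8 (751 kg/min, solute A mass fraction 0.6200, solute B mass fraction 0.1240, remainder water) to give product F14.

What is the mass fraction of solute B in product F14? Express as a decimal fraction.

Vapour removed = 0.589×0.221×2500 = 325.42 kg/min; concentrate = 2174.6 kg/min.
solute B reaching the mixer = 410 (from concentrate) + 751×0.124 = 503.12 kg/min.
Product flow = 2174.6 + 751 = 2925.6 kg/min; solute B fraction = 0.1720.

0.1720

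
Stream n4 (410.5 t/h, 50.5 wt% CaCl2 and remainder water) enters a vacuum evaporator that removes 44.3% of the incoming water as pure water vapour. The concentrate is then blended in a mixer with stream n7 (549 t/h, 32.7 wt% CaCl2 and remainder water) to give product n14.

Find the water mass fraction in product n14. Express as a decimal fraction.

0.5551

Vapour removed = 0.443×0.495×410.5 = 90.016 t/h; concentrate = 320.48 t/h.
water reaching the mixer = 113.18 (from concentrate) + 549×0.673 = 482.66 t/h.
Product flow = 320.48 + 549 = 869.48 t/h; water fraction = 0.5551.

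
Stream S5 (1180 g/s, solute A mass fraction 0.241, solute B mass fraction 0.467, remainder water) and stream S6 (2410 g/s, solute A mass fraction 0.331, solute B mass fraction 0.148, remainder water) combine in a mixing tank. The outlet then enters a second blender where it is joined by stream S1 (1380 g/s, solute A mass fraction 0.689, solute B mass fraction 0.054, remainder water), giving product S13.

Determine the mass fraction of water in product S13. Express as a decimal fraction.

Overall, product flow = 4970 g/s.
water in = 1180×0.292 + 2410×0.521 + 1380×0.257 = 1954.8 g/s.
water fraction in S13 = 0.393.

0.393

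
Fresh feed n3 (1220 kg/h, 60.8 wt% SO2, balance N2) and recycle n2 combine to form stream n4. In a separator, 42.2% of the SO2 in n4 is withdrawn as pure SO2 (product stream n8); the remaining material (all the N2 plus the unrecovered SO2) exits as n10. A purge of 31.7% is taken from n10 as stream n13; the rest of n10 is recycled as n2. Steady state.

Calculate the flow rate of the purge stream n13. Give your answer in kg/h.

N2 enters only via n3 and leaves only via the purge: 1220×0.392 = 0.317×(N2 in n10), and the separator passes all N2, so N2 in n4 = N2 in n10 = 1508.6 kg/h.
SO2 in n4: m_A = 1220×0.608 + (1−0.317)·(1−0.422)·m_A, so m_A = 741.76/0.6052 = 1225.6 kg/h.
n10 = (1−0.422)×1225.6 + 1508.6 = 2217 kg/h.
Purge n13 = 0.317×2217 = 702.8 kg/h.

702.8 kg/h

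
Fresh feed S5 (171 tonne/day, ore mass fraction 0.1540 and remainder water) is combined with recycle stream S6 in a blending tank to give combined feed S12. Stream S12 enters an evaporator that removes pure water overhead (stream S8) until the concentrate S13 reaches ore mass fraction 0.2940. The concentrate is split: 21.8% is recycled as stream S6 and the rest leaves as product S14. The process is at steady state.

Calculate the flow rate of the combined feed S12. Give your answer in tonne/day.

Overall ore balance (none leaves overhead): ore in fresh feed = ore in product, i.e. 171×0.154 = (1−0.218)·S13·0.294.
S13 = 26.334/(0.294×0.782) = 114.54 tonne/day.
Recycle S6 = 0.218×114.54 = 24.97 tonne/day.
Combined feed S12 = 171 + 24.97 = 195.97 tonne/day.

196 tonne/day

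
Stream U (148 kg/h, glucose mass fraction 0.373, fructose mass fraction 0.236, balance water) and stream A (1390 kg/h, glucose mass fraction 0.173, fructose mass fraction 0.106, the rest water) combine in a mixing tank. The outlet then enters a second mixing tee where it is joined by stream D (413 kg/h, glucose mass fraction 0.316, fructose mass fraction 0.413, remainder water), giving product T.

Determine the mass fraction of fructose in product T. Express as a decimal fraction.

0.181

Overall, product flow = 1951 kg/h.
fructose in = 148×0.236 + 1390×0.106 + 413×0.413 = 352.84 kg/h.
fructose fraction in T = 0.181.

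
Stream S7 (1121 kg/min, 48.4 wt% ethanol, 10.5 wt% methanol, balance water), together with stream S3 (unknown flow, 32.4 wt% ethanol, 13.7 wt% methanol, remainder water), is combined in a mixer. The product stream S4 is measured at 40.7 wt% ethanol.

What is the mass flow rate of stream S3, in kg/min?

1040 kg/min

Let S3 be the unknown flow. Total out = 1121 + S3.
ethanol balance: 542.56 + 0.324·S3 = 0.407·(1121 + S3)
(0.324 − 0.407)·S3 = 0.407×1121 − 542.56 = -86.317
S3 = -86.317 / -0.083 = 1040 kg/min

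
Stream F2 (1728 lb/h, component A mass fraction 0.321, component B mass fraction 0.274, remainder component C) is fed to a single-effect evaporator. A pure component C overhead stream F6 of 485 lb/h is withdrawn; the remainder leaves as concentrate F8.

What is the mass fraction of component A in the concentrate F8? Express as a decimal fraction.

component A is not removed: 1728×0.321 = 554.69 lb/h of component A enters F8.
Concentrate = 1728 − 485 = 1243 lb/h.
Mass fraction = 554.69/1243 = 0.446.

0.446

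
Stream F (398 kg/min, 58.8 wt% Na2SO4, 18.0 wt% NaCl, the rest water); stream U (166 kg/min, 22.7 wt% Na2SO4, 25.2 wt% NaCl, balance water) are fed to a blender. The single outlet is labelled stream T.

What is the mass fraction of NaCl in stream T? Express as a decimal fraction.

Total flow out = 398 + 166 = 564 kg/min.
NaCl in = 398×0.180 + 166×0.252 = 113.47 kg/min.
NaCl mass fraction in T = 113.47/564 = 0.201.

0.201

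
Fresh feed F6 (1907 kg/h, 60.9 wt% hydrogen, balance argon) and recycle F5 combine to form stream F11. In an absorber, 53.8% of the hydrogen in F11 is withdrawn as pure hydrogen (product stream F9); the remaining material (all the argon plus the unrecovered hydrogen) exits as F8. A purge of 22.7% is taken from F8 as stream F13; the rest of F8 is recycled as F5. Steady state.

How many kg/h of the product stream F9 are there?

hydrogen in F11: m_A = 1907×0.609 + (1−0.227)·(1−0.538)·m_A, so m_A = 1161.4/0.6429 = 1806.5 kg/h.
Product F9 = 0.538×1806.5 = 971.91 kg/h.

971.9 kg/h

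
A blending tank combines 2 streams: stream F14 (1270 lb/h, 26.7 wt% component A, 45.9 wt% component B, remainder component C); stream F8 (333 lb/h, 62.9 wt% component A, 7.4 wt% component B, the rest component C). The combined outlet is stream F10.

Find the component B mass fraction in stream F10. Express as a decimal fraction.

0.379

Total flow out = 1270 + 333 = 1603 lb/h.
component B in = 1270×0.459 + 333×0.074 = 607.57 lb/h.
component B mass fraction in F10 = 607.57/1603 = 0.379.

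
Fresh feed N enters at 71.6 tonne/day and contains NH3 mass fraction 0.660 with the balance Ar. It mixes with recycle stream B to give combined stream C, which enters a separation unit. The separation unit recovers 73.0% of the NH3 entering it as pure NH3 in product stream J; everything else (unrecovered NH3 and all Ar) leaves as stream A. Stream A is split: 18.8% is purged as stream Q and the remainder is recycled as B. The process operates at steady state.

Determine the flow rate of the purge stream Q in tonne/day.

Ar enters only via N and leaves only via the purge: 71.6×0.340 = 0.188×(Ar in A), and the separation unit passes all Ar, so Ar in C = Ar in A = 129.49 tonne/day.
NH3 in C: m_A = 71.6×0.660 + (1−0.188)·(1−0.730)·m_A, so m_A = 47.256/0.7808 = 60.526 tonne/day.
A = (1−0.730)×60.526 + 129.49 = 145.83 tonne/day.
Purge Q = 0.188×145.83 = 27.416 tonne/day.

27.42 tonne/day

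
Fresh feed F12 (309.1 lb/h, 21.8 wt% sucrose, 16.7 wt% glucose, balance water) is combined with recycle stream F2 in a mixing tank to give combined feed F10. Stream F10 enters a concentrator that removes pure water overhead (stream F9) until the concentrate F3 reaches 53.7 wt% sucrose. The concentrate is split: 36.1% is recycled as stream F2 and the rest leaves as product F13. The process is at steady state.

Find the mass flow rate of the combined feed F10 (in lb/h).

380 lb/h

Overall sucrose balance (none leaves overhead): sucrose in fresh feed = sucrose in product, i.e. 309.1×0.218 = (1−0.361)·F3·0.537.
F3 = 67.384/(0.537×0.639) = 196.37 lb/h.
Recycle F2 = 0.361×196.37 = 70.89 lb/h.
Combined feed F10 = 309.1 + 70.89 = 379.99 lb/h.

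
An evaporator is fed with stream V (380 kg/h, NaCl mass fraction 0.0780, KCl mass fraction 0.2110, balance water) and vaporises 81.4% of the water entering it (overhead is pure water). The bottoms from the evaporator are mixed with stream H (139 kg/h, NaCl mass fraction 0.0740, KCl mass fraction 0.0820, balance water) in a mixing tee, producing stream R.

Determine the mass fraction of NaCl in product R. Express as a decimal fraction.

Vapour removed = 0.814×0.711×380 = 219.93 kg/h; concentrate = 160.07 kg/h.
NaCl reaching the mixer = 29.64 (from concentrate) + 139×0.074 = 39.926 kg/h.
Product flow = 160.07 + 139 = 299.07 kg/h; NaCl fraction = 0.1335.

0.1335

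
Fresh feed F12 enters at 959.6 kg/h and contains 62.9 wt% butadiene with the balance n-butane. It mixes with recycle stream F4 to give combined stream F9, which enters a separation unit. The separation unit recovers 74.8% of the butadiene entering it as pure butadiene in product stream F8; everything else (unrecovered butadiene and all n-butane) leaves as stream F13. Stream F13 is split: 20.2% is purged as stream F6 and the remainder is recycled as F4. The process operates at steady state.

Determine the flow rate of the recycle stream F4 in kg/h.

n-butane enters only via F12 and leaves only via the purge: 959.6×0.371 = 0.202×(n-butane in F13), and the separation unit passes all n-butane, so n-butane in F9 = n-butane in F13 = 1762.4 kg/h.
butadiene in F9: m_A = 959.6×0.629 + (1−0.202)·(1−0.748)·m_A, so m_A = 603.59/0.7989 = 755.52 kg/h.
F13 = (1−0.748)×755.52 + 1762.4 = 1952.8 kg/h.
Recycle F4 = (1−0.202)×1952.8 = 1558.4 kg/h.

1558 kg/h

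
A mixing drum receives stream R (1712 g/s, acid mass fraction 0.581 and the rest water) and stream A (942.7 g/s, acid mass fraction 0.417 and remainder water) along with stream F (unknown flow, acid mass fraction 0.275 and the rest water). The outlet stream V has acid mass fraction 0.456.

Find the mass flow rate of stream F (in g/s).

979.2 g/s

Let F be the unknown flow. Total out = 2654.7 + F.
acid balance: 1387.8 + 0.275·F = 0.456·(2654.7 + F)
(0.275 − 0.456)·F = 0.456×2654.7 − 1387.8 = -177.23
F = -177.23 / -0.181 = 979.2 g/s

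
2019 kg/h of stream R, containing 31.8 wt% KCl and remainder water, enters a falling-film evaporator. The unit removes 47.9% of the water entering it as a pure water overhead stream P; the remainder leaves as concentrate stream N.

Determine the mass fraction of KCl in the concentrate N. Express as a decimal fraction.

0.472

KCl is not removed: 2019×0.318 = 642.04 kg/h of KCl enters N.
water entering = 2019×0.682 = 1377 kg/h; overhead removed = 0.479×1377 = 659.56 kg/h.
Concentrate = 2019 − 659.56 = 1359.4 kg/h.
Mass fraction = 642.04/1359.4 = 0.472.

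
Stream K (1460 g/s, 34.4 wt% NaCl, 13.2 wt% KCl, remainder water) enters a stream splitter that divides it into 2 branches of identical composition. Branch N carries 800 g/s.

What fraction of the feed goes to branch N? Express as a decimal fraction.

Fraction to N = 800/1460 = 0.5479.

0.548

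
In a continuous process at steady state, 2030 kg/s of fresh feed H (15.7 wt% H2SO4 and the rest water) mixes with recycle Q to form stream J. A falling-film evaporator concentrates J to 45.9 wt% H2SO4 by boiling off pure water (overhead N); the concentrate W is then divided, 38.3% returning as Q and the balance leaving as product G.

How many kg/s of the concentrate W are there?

1125 kg/s

Overall H2SO4 balance (none leaves overhead): H2SO4 in fresh feed = H2SO4 in product, i.e. 2030×0.157 = (1−0.383)·W·0.459.
W = 318.71/(0.459×0.617) = 1125.4 kg/s.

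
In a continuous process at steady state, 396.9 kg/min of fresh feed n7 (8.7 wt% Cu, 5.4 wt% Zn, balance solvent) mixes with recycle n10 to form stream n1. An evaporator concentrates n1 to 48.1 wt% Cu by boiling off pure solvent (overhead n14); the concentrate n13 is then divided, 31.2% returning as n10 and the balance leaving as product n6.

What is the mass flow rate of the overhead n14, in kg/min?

Overall Cu balance (none leaves overhead): Cu in fresh feed = Cu in product, i.e. 396.9×0.087 = (1−0.312)·n13·0.481.
n13 = 34.53/(0.481×0.688) = 104.34 kg/min.
Recycle n10 = 0.312×104.34 = 32.555 kg/min.
Combined feed n1 = 396.9 + 32.555 = 429.46 kg/min.
Overhead n14 = n1 − n13 = 429.46 − 104.34 = 325.11 kg/min.

325.1 kg/min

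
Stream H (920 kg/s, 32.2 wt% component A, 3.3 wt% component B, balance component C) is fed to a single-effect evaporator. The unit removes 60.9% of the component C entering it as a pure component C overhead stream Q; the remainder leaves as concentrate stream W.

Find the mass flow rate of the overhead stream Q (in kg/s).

component C entering = 920×0.645 = 593.4 kg/s; overhead removed = 0.609×593.4 = 361.38 kg/s.

361.4 kg/s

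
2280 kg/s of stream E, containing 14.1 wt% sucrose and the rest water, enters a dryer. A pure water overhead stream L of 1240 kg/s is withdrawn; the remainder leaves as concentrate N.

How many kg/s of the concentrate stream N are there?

Concentrate = 2280 − 1240 = 1040 kg/s.

1040 kg/s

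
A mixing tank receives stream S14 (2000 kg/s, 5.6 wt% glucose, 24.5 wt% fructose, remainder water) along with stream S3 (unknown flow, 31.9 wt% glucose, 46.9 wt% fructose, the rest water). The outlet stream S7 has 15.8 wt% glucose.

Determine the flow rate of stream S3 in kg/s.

1267 kg/s

Let S3 be the unknown flow. Total out = 2000 + S3.
glucose balance: 112 + 0.319·S3 = 0.158·(2000 + S3)
(0.319 − 0.158)·S3 = 0.158×2000 − 112 = 204
S3 = 204 / 0.161 = 1267.1 kg/s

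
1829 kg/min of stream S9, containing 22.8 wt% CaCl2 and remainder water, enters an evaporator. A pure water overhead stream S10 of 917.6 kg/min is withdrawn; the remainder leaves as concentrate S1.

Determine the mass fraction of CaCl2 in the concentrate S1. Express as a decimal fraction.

0.458

CaCl2 is not removed: 1829×0.228 = 417.01 kg/min of CaCl2 enters S1.
Concentrate = 1829 − 917.6 = 911.4 kg/min.
Mass fraction = 417.01/911.4 = 0.458.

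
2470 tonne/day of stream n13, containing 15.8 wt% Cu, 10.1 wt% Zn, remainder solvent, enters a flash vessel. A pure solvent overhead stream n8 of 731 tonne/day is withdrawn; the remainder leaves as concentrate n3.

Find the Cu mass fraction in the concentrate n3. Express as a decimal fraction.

0.2244

Cu is not removed: 2470×0.158 = 390.26 tonne/day of Cu enters n3.
Concentrate = 2470 − 731 = 1739 tonne/day.
Mass fraction = 390.26/1739 = 0.2244.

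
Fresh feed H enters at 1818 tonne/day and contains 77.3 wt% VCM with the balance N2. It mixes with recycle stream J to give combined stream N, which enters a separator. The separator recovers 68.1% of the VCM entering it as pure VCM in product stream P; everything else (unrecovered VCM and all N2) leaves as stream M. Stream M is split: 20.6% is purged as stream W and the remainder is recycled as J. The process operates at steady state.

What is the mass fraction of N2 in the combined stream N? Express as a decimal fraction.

0.5156

N2 enters only via H and leaves only via the purge: 1818×0.227 = 0.206×(N2 in M), and the separator passes all N2, so N2 in N = N2 in M = 2003.3 tonne/day.
VCM in N: m_A = 1818×0.773 + (1−0.206)·(1−0.681)·m_A, so m_A = 1405.3/0.7467 = 1882 tonne/day.
N = 1882 + 2003.3 = 3885.3 tonne/day.
N2 fraction in N = 2003.3/3885.3 = 0.5156.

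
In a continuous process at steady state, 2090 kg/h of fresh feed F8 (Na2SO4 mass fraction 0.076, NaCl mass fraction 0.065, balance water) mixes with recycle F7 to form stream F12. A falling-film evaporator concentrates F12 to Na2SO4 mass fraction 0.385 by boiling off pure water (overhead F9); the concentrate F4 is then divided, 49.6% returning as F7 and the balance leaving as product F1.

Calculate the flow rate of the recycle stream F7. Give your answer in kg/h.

406 kg/h

Overall Na2SO4 balance (none leaves overhead): Na2SO4 in fresh feed = Na2SO4 in product, i.e. 2090×0.076 = (1−0.496)·F4·0.385.
F4 = 158.84/(0.385×0.504) = 818.59 kg/h.
Recycle F7 = 0.496×818.59 = 406.02 kg/h.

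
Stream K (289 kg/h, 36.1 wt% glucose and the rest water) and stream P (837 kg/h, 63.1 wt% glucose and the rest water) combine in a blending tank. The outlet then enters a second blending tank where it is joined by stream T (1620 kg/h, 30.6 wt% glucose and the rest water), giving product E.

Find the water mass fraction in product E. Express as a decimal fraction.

0.589

Overall, product flow = 2746 kg/h.
water in = 289×0.639 + 837×0.369 + 1620×0.694 = 1617.8 kg/h.
water fraction in E = 0.589.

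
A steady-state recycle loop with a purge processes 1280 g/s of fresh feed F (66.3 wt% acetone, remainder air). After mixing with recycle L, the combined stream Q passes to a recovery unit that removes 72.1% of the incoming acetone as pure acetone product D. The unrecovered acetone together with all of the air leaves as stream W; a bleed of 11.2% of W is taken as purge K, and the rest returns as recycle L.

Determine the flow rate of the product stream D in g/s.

acetone in Q: m_A = 1280×0.663 + (1−0.112)·(1−0.721)·m_A, so m_A = 848.64/0.7522 = 1128.1 g/s.
Product D = 0.721×1128.1 = 813.39 g/s.

813.4 g/s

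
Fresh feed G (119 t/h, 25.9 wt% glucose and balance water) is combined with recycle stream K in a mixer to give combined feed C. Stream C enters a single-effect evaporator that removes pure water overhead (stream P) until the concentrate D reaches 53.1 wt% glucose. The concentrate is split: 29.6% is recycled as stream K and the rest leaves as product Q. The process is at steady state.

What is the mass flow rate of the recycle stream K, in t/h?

Overall glucose balance (none leaves overhead): glucose in fresh feed = glucose in product, i.e. 119×0.259 = (1−0.296)·D·0.531.
D = 30.821/(0.531×0.704) = 82.448 t/h.
Recycle K = 0.296×82.448 = 24.405 t/h.

24.4 t/h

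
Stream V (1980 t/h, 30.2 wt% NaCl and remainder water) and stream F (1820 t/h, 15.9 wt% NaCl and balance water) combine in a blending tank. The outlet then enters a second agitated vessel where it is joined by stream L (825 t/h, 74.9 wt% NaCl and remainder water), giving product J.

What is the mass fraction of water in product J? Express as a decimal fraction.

Overall, product flow = 4625 t/h.
water in = 1980×0.698 + 1820×0.841 + 825×0.251 = 3119.7 t/h.
water fraction in J = 0.6745.

0.6745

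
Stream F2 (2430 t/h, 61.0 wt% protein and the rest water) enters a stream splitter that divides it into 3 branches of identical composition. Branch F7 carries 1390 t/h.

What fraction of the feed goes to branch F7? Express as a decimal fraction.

Fraction to F7 = 1390/2430 = 0.5720.

0.572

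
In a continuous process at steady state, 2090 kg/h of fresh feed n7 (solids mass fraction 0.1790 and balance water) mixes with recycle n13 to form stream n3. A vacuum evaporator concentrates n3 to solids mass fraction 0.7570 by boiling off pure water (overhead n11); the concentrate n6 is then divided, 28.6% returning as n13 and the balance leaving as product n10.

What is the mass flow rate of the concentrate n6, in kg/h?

Overall solids balance (none leaves overhead): solids in fresh feed = solids in product, i.e. 2090×0.179 = (1−0.286)·n6·0.757.
n6 = 374.11/(0.757×0.714) = 692.16 kg/h.

692.2 kg/h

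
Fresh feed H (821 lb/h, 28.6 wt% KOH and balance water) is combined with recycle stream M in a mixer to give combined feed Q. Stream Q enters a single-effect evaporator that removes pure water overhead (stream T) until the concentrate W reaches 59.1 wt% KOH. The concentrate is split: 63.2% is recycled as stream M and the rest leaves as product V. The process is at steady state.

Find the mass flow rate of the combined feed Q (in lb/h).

1503 lb/h

Overall KOH balance (none leaves overhead): KOH in fresh feed = KOH in product, i.e. 821×0.286 = (1−0.632)·W·0.591.
W = 234.81/(0.591×0.368) = 1079.6 lb/h.
Recycle M = 0.632×1079.6 = 682.32 lb/h.
Combined feed Q = 821 + 682.32 = 1503.3 lb/h.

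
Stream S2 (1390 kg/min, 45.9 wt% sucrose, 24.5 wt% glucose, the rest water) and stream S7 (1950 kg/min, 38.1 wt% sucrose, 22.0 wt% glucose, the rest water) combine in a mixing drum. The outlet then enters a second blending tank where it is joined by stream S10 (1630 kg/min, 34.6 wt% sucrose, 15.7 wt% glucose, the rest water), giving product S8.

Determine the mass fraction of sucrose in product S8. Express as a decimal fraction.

Overall, product flow = 4970 kg/min.
sucrose in = 1390×0.459 + 1950×0.381 + 1630×0.346 = 1944.9 kg/min.
sucrose fraction in S8 = 0.391.

0.391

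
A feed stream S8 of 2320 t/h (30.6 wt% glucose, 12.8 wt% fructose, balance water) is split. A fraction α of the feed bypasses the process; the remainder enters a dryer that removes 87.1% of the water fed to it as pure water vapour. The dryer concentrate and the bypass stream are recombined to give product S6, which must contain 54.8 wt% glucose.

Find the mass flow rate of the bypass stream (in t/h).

241.8 t/h

All 2320×0.306 = 709.92 t/h of glucose reaches S6, so S6 = 709.92/0.548 = 1295.5 t/h and vapour = 1024.5 t/h.
The evaporator receives (1−α)·2320 of feed at 0.566 water and removes 0.871 of that water:
0.871×0.566×(1−α)×2320 = 1024.5
(1−α) = 1024.5/1143.7 = 0.8958;  α = 0.1042.
Bypass flow = 0.1042×2320 = 241.8 t/h.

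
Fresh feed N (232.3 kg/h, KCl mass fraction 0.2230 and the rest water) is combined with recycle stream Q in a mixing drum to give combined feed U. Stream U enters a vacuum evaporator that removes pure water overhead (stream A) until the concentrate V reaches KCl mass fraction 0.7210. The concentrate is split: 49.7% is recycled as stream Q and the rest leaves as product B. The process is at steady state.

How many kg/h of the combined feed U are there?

Overall KCl balance (none leaves overhead): KCl in fresh feed = KCl in product, i.e. 232.3×0.223 = (1−0.497)·V·0.721.
V = 51.803/(0.721×0.503) = 142.84 kg/h.
Recycle Q = 0.497×142.84 = 70.992 kg/h.
Combined feed U = 232.3 + 70.992 = 303.29 kg/h.

303.3 kg/h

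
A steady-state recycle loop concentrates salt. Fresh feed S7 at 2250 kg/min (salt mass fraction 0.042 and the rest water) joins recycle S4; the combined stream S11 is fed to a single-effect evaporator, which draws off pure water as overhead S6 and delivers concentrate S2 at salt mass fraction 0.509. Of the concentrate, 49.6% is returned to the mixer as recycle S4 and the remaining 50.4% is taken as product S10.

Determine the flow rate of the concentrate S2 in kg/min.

368.4 kg/min

Overall salt balance (none leaves overhead): salt in fresh feed = salt in product, i.e. 2250×0.042 = (1−0.496)·S2·0.509.
S2 = 94.5/(0.509×0.504) = 368.37 kg/min.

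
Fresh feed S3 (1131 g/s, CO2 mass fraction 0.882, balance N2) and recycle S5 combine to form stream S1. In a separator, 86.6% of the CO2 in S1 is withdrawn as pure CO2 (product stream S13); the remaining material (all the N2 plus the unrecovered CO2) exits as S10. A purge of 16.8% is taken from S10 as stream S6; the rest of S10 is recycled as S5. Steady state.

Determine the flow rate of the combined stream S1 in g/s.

N2 enters only via S3 and leaves only via the purge: 1131×0.118 = 0.168×(N2 in S10), and the separator passes all N2, so N2 in S1 = N2 in S10 = 794.39 g/s.
CO2 in S1: m_A = 1131×0.882 + (1−0.168)·(1−0.866)·m_A, so m_A = 997.54/0.8885 = 1122.7 g/s.
S1 = 1122.7 + 794.39 = 1917.1 g/s.

1917 g/s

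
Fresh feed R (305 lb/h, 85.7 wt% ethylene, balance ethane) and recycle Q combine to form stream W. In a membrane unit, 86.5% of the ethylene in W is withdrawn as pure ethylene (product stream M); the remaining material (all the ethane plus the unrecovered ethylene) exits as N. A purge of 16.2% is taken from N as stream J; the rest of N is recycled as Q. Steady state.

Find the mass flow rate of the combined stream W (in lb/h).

564 lb/h

ethane enters only via R and leaves only via the purge: 305×0.143 = 0.162×(ethane in N), and the membrane unit passes all ethane, so ethane in W = ethane in N = 269.23 lb/h.
ethylene in W: m_A = 305×0.857 + (1−0.162)·(1−0.865)·m_A, so m_A = 261.38/0.8869 = 294.73 lb/h.
W = 294.73 + 269.23 = 563.96 lb/h.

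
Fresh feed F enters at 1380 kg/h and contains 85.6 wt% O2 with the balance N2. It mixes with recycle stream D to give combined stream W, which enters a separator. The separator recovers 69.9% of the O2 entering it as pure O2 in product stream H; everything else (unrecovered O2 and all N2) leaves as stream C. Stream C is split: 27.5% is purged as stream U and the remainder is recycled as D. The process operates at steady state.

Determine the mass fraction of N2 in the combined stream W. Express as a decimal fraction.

N2 enters only via F and leaves only via the purge: 1380×0.144 = 0.275×(N2 in C), and the separator passes all N2, so N2 in W = N2 in C = 722.62 kg/h.
O2 in W: m_A = 1380×0.856 + (1−0.275)·(1−0.699)·m_A, so m_A = 1181.3/0.7818 = 1511 kg/h.
W = 1511 + 722.62 = 2233.6 kg/h.
N2 fraction in W = 722.62/2233.6 = 0.3235.

0.3235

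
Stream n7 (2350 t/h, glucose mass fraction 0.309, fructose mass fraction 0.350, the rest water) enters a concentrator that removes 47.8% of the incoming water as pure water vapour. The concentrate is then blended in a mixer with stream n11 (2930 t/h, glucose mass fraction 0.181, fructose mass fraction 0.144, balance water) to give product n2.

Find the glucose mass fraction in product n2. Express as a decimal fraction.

0.257

Vapour removed = 0.478×0.341×2350 = 383.05 t/h; concentrate = 1967 t/h.
glucose reaching the mixer = 726.15 (from concentrate) + 2930×0.181 = 1256.5 t/h.
Product flow = 1967 + 2930 = 4897 t/h; glucose fraction = 0.257.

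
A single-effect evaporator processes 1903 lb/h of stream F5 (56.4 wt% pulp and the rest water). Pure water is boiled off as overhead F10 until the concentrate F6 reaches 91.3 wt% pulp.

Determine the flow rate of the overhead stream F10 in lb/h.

pulp is conserved: 1903×0.564 = 1073.3 lb/h all reports to the concentrate.
Concentrate = 1073.3/(target fraction) = 1175.6 lb/h.
Overhead = 1903 − 1175.6 = 727.43 lb/h.

727.4 lb/h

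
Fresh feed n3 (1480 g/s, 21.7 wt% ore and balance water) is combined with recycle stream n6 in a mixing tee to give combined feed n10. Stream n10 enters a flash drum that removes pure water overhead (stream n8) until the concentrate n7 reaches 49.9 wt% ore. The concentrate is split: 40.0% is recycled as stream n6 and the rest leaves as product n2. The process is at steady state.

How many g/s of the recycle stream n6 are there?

429.1 g/s

Overall ore balance (none leaves overhead): ore in fresh feed = ore in product, i.e. 1480×0.217 = (1−0.400)·n7·0.499.
n7 = 321.16/(0.499×0.600) = 1072.7 g/s.
Recycle n6 = 0.400×1072.7 = 429.07 g/s.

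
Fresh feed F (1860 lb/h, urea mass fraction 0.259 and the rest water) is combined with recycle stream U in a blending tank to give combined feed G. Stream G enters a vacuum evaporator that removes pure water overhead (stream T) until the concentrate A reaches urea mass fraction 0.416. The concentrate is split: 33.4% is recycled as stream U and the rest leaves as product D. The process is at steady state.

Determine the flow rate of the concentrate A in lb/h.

Overall urea balance (none leaves overhead): urea in fresh feed = urea in product, i.e. 1860×0.259 = (1−0.334)·A·0.416.
A = 481.74/(0.416×0.666) = 1738.8 lb/h.

1739 lb/h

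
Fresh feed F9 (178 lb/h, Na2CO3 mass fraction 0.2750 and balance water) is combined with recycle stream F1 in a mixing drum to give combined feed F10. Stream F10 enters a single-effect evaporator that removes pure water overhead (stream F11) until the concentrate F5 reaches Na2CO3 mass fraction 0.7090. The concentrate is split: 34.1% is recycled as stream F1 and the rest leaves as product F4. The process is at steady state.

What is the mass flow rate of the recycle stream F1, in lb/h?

35.73 lb/h

Overall Na2CO3 balance (none leaves overhead): Na2CO3 in fresh feed = Na2CO3 in product, i.e. 178×0.275 = (1−0.341)·F5·0.709.
F5 = 48.95/(0.709×0.659) = 104.77 lb/h.
Recycle F1 = 0.341×104.77 = 35.725 lb/h.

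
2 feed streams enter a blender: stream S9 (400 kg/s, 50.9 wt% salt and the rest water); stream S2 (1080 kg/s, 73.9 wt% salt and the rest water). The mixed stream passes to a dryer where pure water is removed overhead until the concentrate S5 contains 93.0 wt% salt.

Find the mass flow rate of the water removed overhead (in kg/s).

402.9 kg/s

salt entering = 400×0.509 + 1080×0.739 = 1001.7 kg/s.
All salt reports to S5, so S5 = 1001.7/0.930 = 1077.1 kg/s.
Total feed = 1480 kg/s; overhead = 1480 − 1077.1 = 402.88 kg/s.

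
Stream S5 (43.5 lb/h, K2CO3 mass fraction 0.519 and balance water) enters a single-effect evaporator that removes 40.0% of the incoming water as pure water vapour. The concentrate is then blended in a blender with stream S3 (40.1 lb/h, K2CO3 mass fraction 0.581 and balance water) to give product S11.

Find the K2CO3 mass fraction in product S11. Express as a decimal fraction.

0.610

Vapour removed = 0.400×0.481×43.5 = 8.3694 lb/h; concentrate = 35.131 lb/h.
K2CO3 reaching the mixer = 22.576 (from concentrate) + 40.1×0.581 = 45.875 lb/h.
Product flow = 35.131 + 40.1 = 75.231 lb/h; K2CO3 fraction = 0.610.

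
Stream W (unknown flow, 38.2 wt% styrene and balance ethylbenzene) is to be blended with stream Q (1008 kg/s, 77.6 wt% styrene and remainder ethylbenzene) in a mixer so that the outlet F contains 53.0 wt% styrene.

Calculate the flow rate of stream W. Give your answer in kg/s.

1675 kg/s

Let W be the unknown flow. Total out = 1008 + W.
styrene balance: 782.21 + 0.382·W = 0.530·(1008 + W)
(0.382 − 0.530)·W = 0.530×1008 − 782.21 = -247.97
W = -247.97 / -0.148 = 1675.5 kg/s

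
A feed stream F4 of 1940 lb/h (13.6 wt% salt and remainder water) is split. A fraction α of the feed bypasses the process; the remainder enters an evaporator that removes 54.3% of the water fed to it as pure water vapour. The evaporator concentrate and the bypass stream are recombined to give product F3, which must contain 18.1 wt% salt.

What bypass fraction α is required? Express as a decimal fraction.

All 1940×0.136 = 263.84 lb/h of salt reaches F3, so F3 = 263.84/0.181 = 1457.7 lb/h and vapour = 482.32 lb/h.
The evaporator receives (1−α)·1940 of feed at 0.864 water and removes 0.543 of that water:
0.543×0.864×(1−α)×1940 = 482.32
(1−α) = 482.32/910.15 = 0.5299;  α = 0.4701.

0.470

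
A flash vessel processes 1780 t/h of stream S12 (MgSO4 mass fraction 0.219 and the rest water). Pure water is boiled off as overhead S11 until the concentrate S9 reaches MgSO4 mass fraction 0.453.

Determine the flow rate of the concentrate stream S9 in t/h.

860.5 t/h

MgSO4 is conserved: 1780×0.219 = 389.82 t/h all reports to the concentrate.
Concentrate = 389.82/(target fraction) = 860.53 t/h.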